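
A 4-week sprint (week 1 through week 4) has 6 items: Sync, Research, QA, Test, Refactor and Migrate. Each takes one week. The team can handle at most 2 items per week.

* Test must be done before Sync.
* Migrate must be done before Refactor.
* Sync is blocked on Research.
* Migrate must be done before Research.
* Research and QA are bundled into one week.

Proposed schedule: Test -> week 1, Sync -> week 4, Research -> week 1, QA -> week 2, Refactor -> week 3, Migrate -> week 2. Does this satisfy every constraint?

Migrate must be done before Research — violated.
Research and QA are bundled into one week — violated.
Test must be done before Sync — holds.
Sync is blocked on Research — holds.
Migrate must be done before Refactor — holds.
The team can handle at most 2 items per week — holds.

No — it violates: Migrate must be done before Research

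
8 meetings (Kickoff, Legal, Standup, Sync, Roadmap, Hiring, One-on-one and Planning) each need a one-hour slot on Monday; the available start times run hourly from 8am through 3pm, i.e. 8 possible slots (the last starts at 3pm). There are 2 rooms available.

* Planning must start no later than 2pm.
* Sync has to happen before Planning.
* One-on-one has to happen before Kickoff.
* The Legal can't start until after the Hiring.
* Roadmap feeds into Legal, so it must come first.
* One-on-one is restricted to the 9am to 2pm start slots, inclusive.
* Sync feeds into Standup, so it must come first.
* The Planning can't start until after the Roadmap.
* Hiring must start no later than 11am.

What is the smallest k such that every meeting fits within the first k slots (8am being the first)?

The precedence chain requires at least 2 distinct slots.
With at most 2 per slot and 8 meetings, at least 4 slots are needed.
Propagating the time windows through the other constraints, Kickoff can't land before 10am — that is slot 3 counting from 8am — so the schedule must run through at least 3 slots.
4 works (last occupied slot: 11am): for example Kickoff -> 10am; Planning -> 11am; Roadmap -> 8am; Standup -> 11am; One-on-one -> 9am; Legal -> 9am; Hiring -> 8am; Sync -> 10am.

4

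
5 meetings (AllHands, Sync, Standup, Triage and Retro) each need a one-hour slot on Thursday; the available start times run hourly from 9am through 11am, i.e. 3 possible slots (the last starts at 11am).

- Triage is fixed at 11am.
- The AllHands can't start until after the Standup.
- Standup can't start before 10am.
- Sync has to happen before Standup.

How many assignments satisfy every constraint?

Enumerating: Retro=9am, AllHands=11am, Triage=11am, Standup=10am, Sync=9am | Retro -> 10am; Sync -> 9am; Standup -> 10am; Triage -> 11am; AllHands -> 11am | Standup in 10am; Retro in 11am; Sync in 9am; Triage in 11am; AllHands in 11am.

3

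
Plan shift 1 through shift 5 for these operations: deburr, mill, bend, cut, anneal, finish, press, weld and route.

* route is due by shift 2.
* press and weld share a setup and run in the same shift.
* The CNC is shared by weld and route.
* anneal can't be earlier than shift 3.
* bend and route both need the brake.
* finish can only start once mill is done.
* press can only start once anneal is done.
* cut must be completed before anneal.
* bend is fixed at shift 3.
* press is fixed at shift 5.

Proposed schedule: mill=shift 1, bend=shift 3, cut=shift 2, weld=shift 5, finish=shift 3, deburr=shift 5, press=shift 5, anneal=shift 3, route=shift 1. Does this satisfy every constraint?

press and weld share a setup and run in the same shift — holds.
bend and route both need the brake — holds.
press can only start once anneal is done — holds.
anneal can't be earlier than shift 3 — holds.
cut must be completed before anneal — holds.
finish can only start once mill is done — holds.
press is fixed at shift 5 — holds.
The CNC is shared by weld and route — holds.
route is due by shift 2 — holds.
bend is fixed at shift 3 — holds.

Yes, all constraints hold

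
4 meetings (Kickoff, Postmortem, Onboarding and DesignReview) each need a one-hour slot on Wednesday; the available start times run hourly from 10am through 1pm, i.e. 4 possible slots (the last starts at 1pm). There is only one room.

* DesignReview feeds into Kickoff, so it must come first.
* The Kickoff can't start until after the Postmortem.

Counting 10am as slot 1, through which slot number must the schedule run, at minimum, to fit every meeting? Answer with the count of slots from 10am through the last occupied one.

4

The precedence chain requires at least 2 distinct slots.
With at most 1 per slot and 4 meetings, at least 4 slots are needed.
4 works (last occupied slot: 1pm): for example Onboarding -> 1pm, Postmortem -> 10am, DesignReview -> 11am, Kickoff -> 12pm.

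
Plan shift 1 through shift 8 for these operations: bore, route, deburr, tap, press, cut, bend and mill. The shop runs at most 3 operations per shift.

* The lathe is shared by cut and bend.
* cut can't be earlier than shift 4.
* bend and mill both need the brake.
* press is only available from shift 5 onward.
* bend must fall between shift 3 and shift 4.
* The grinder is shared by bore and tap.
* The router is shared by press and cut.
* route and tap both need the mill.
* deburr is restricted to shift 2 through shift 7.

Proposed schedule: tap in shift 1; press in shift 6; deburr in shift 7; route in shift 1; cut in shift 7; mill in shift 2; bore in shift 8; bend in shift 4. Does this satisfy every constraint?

bend and mill both need the brake — holds.
bend must fall between shift 3 and shift 4 — holds.
The shop runs at most 3 operations per shift — holds.
route and tap both need the mill — violated.
The grinder is shared by bore and tap — holds.
deburr is restricted to shift 2 through shift 7 — holds.
The lathe is shared by cut and bend — holds.
The router is shared by press and cut — holds.
cut can't be earlier than shift 4 — holds.
press is only available from shift 5 onward — holds.

Invalid. route and tap both need the mill.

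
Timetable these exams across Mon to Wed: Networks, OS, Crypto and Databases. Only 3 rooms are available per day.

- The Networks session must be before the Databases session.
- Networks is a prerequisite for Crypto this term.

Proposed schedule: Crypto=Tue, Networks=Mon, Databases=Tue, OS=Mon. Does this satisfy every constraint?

Networks is a prerequisite for Crypto this term — holds.
The Networks session must be before the Databases session — holds.
Only 3 rooms are available per day — holds.

Yes, all constraints hold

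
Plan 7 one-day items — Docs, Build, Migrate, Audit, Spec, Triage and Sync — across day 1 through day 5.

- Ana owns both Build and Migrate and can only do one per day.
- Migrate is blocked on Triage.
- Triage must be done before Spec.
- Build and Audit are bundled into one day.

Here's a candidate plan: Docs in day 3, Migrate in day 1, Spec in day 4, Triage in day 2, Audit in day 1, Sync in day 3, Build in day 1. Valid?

No — it violates: Ana owns both Build and Migrate and can only do one per day

Ana owns both Build and Migrate and can only do one per day — violated.
Migrate is blocked on Triage — violated.
Triage must be done before Spec — holds.
Build and Audit are bundled into one day — holds.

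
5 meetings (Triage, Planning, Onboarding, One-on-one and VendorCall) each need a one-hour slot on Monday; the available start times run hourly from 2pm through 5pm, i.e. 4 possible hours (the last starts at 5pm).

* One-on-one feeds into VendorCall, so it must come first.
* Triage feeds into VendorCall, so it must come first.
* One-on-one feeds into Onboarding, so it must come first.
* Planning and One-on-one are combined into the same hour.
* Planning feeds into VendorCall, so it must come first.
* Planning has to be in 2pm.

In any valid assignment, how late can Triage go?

Downstream work caps Triage at 4pm.
Triage at 4pm is achievable: Onboarding in 3pm, One-on-one in 2pm, VendorCall in 5pm, Planning in 2pm, Triage in 4pm.

4pm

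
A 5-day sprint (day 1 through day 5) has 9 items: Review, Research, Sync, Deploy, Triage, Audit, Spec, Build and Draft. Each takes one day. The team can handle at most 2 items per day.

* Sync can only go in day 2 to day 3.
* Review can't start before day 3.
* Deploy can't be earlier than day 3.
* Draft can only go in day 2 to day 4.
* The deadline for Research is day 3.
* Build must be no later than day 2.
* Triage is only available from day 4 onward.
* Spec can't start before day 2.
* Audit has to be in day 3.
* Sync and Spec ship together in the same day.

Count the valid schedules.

Splitting on Review: it can be day 3 (3), day 4 (6), day 5 (9). Listing each branch's schedules as (Research, Sync, Deploy, Triage, Audit, Spec, Build, Draft) by day number:
Review=day 3: (1,2,4,5,3,2,1,4) (1,2,5,4,3,2,1,4) (1,2,5,5,3,2,1,4) — 3.
Review=day 4: (1,2,3,5,3,2,1,4) (1,2,4,5,3,2,1,3) (1,2,5,4,3,2,1,3) (1,2,5,5,3,2,1,3) (1,2,5,5,3,2,1,4) (3,2,5,5,3,2,1,4) — 6.
Review=day 5: (1,2,3,4,3,2,1,4) (1,2,3,5,3,2,1,4) (1,2,4,4,3,2,1,3) (1,2,4,5,3,2,1,3) (1,2,4,5,3,2,1,4) (1,2,5,4,3,2,1,3) (1,2,5,4,3,2,1,4) (3,2,4,5,3,2,1,4) (3,2,5,4,3,2,1,4) — 9.
Summing: 3 + 6 + 9 = 18.

18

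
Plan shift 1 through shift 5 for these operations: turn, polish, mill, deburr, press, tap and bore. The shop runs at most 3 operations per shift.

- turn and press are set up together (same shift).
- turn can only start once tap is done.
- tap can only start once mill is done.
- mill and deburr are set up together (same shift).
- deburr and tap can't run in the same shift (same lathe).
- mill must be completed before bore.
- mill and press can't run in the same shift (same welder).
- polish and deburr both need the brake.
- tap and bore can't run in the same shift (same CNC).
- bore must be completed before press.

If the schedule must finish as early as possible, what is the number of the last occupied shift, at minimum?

The precedence chain requires at least 3 distinct shifts.
With at most 3 per shift and 7 operations, at least 3 shifts are needed.
Could 3 shifts be enough, i.e. nothing placed later than shift 3? No: tap must come after mill (at shift 1 or later) → {shift 2, shift 3}; mill must come before tap (at shift 3 or earlier) → {shift 1, shift 2}; press must come after bore (at shift 1 or later) → {shift 2, shift 3}; bore must come before press (at shift 3 or earlier) → {shift 1, shift 2}; bore must come after mill (at shift 1 or later) → {shift 2}; turn must come after tap (at shift 2 or later) → {shift 3}; tap must come before turn (at shift 3 or earlier) → {shift 2}; bore can't share with tap (shift 2) → nothing is left.
So 3 shifts is not enough.
4 works (last occupied shift: shift 4): for example deburr in shift 1, mill in shift 1, bore in shift 3, turn in shift 4, tap in shift 2, press in shift 4, polish in shift 2.

4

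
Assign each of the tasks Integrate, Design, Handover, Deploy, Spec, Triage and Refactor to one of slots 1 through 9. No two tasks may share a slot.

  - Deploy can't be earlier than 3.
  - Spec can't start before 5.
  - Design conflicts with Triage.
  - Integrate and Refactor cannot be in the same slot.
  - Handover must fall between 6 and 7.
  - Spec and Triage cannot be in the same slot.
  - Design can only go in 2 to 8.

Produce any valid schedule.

Refactor=7; Integrate=1; Design=2; Triage=4; Spec=5; Deploy=3; Handover=6

Checking: Integrate(1) != Refactor(7); Spec(5) != Triage(4); Design(2) != Triage(4); Spec=5 in [5,9]; Handover=6 in [6,7]; Deploy=3 in [3,9]; Design=2 in [2,8]; max 1 per slot (cap 1).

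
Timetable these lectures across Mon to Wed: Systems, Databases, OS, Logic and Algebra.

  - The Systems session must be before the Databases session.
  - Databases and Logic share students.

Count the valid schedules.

Splitting on Systems: it can be Mon (36), Tue (18). Listing each branch's schedules as (Databases, OS, Logic, Algebra):
Systems=Mon: (Tue,Mon,Mon,Mon) (Tue,Mon,Mon,Tue) (Tue,Mon,Mon,Wed) (Tue,Mon,Wed,Mon) (Tue,Mon,Wed,Tue) (Tue,Mon,Wed,Wed) (Tue,Tue,Mon,Mon) (Tue,Tue,Mon,Tue) (Tue,Tue,Mon,Wed) (Tue,Tue,Wed,Mon) (Tue,Tue,Wed,Tue) (Tue,Tue,Wed,Wed) (Tue,Wed,Mon,Mon) (Tue,Wed,Mon,Tue) (Tue,Wed,Mon,Wed) (Tue,Wed,Wed,Mon) (Tue,Wed,Wed,Tue) (Tue,Wed,Wed,Wed) (Wed,Mon,Mon,Mon) (Wed,Mon,Mon,Tue) (Wed,Mon,Mon,Wed) (Wed,Mon,Tue,Mon) (Wed,Mon,Tue,Tue) (Wed,Mon,Tue,Wed) (Wed,Tue,Mon,Mon) (Wed,Tue,Mon,Tue) (Wed,Tue,Mon,Wed) (Wed,Tue,Tue,Mon) (Wed,Tue,Tue,Tue) (Wed,Tue,Tue,Wed) (Wed,Wed,Mon,Mon) (Wed,Wed,Mon,Tue) (Wed,Wed,Mon,Wed) (Wed,Wed,Tue,Mon) (Wed,Wed,Tue,Tue) (Wed,Wed,Tue,Wed) — 36.
Systems=Tue: (Wed,Mon,Mon,Mon) (Wed,Mon,Mon,Tue) (Wed,Mon,Mon,Wed) (Wed,Mon,Tue,Mon) (Wed,Mon,Tue,Tue) (Wed,Mon,Tue,Wed) (Wed,Tue,Mon,Mon) (Wed,Tue,Mon,Tue) (Wed,Tue,Mon,Wed) (Wed,Tue,Tue,Mon) (Wed,Tue,Tue,Tue) (Wed,Tue,Tue,Wed) (Wed,Wed,Mon,Mon) (Wed,Wed,Mon,Tue) (Wed,Wed,Mon,Wed) (Wed,Wed,Tue,Mon) (Wed,Wed,Tue,Tue) (Wed,Wed,Tue,Wed) — 18.
Summing: 36 + 18 = 54.

54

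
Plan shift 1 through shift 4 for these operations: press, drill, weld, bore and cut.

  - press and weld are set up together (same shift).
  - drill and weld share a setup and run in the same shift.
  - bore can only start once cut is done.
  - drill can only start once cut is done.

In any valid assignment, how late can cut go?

Downstream work caps cut at shift 3.
cut at shift 3 is achievable: drill -> shift 4, bore -> shift 4, weld -> shift 4, press -> shift 4, cut -> shift 3.

shift 3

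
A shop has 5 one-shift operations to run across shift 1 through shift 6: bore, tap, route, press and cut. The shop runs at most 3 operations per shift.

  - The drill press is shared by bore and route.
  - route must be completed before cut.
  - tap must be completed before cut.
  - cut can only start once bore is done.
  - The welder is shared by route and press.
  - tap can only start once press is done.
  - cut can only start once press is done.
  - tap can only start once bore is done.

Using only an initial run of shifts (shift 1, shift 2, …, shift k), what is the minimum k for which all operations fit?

The precedence chain requires at least 3 distinct shifts.
With at most 3 per shift and 5 operations, at least 2 shifts are needed.
3 works (last occupied shift: shift 3): for example tap=shift 2; press=shift 1; bore=shift 1; route=shift 2; cut=shift 3.

3 shifts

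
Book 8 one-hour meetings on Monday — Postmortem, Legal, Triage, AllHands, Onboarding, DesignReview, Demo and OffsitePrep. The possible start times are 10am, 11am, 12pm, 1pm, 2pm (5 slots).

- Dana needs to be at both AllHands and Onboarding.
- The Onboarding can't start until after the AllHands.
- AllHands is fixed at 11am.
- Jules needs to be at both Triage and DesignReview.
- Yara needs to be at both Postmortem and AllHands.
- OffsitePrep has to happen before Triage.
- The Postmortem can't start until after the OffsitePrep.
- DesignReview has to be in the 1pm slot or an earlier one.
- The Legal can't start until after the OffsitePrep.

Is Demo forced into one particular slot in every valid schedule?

No

Demo can be 10am (e.g. OffsitePrep=10am; AllHands=11am; Triage=11am; Legal=11am; Demo=10am; Onboarding=12pm; Postmortem=12pm; DesignReview=10am) or 11am (e.g. Postmortem -> 12pm, Onboarding -> 12pm, AllHands -> 11am, Triage -> 11am, Legal -> 11am, Demo -> 11am, DesignReview -> 10am, OffsitePrep -> 10am).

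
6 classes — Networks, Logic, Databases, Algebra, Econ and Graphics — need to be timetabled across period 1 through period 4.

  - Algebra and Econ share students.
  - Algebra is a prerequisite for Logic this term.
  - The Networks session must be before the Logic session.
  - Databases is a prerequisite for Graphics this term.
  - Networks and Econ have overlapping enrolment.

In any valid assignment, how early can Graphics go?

Precedence pushes Graphics to at least period 2.
Graphics at period 2 is achievable: Algebra=period 1, Networks=period 1, Logic=period 2, Databases=period 1, Econ=period 2, Graphics=period 2.

period 2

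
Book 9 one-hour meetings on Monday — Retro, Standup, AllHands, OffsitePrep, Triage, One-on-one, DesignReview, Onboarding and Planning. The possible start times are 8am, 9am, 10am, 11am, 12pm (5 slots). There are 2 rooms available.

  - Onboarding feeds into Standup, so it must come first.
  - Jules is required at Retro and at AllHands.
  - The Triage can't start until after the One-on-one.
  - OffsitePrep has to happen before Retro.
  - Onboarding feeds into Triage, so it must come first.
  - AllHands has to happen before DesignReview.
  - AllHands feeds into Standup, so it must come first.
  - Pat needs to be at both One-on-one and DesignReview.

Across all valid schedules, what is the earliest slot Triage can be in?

9am

Precedence pushes Triage to at least 9am.
Triage at 9am is achievable: Triage in 9am, DesignReview in 11am, One-on-one in 8am, OffsitePrep in 10am, Planning in 12pm, Standup in 10am, Onboarding in 8am, Retro in 11am, AllHands in 9am.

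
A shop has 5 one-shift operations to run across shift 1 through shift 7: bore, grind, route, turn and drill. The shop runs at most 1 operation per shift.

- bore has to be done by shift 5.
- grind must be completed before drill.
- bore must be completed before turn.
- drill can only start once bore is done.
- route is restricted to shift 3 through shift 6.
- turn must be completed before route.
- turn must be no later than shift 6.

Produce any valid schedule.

route in shift 3; bore in shift 1; drill in shift 5; grind in shift 4; turn in shift 2

Checking: bore(shift 1) before drill(shift 5); turn(shift 2) before route(shift 3); grind(shift 4) before drill(shift 5); bore(shift 1) before turn(shift 2); bore=shift 1 in [shift 1,shift 5]; route=shift 3 in [shift 3,shift 6]; turn=shift 2 in [shift 1,shift 6]; max 1 per shift (cap 1).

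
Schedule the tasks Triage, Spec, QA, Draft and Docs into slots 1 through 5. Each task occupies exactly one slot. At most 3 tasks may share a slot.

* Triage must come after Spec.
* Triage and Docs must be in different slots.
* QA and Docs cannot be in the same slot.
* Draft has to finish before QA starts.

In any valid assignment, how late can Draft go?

Downstream work caps Draft at 4.
Draft at 4 is achievable: Triage in 2, QA in 5, Spec in 1, Draft in 4, Docs in 1.

4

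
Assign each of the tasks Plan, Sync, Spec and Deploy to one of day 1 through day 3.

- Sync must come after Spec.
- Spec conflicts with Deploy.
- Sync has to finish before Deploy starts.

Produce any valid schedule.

Sync=day 2, Plan=day 1, Deploy=day 3, Spec=day 1

Checking: Sync(day 2) before Deploy(day 3); Spec(day 1) before Sync(day 2); Spec(day 1) != Deploy(day 3).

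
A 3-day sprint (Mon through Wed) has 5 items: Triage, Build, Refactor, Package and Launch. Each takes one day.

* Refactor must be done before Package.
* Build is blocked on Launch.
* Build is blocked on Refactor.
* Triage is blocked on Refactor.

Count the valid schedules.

14

Splitting on Triage: it can be Tue (6), Wed (8). Listing each branch's schedules as (Build, Refactor, Package, Launch):
Triage=Tue: (Tue,Mon,Tue,Mon) (Tue,Mon,Wed,Mon) (Wed,Mon,Tue,Mon) (Wed,Mon,Tue,Tue) (Wed,Mon,Wed,Mon) (Wed,Mon,Wed,Tue) — 6.
Triage=Wed: (Tue,Mon,Tue,Mon) (Tue,Mon,Wed,Mon) (Wed,Mon,Tue,Mon) (Wed,Mon,Tue,Tue) (Wed,Mon,Wed,Mon) (Wed,Mon,Wed,Tue) (Wed,Tue,Wed,Mon) (Wed,Tue,Wed,Tue) — 8.
Summing: 6 + 8 = 14.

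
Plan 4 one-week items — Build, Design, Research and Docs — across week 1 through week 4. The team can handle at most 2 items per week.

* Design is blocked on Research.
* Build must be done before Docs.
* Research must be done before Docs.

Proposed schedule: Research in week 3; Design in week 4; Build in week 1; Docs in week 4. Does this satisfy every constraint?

Yes

The team can handle at most 2 items per week — holds.
Build must be done before Docs — holds.
Design is blocked on Research — holds.
Research must be done before Docs — holds.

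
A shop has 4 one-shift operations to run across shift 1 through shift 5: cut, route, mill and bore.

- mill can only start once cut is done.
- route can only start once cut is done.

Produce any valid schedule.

bore in shift 1; cut in shift 1; mill in shift 2; route in shift 2

Checking: cut(shift 1) before route(shift 2); cut(shift 1) before mill(shift 2).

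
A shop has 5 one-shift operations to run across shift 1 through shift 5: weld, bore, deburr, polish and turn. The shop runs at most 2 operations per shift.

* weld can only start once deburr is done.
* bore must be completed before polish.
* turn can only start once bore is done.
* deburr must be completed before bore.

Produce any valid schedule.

deburr -> shift 1; weld -> shift 2; bore -> shift 2; polish -> shift 3; turn -> shift 3

Checking: bore(shift 2) before turn(shift 3); deburr(shift 1) before bore(shift 2); deburr(shift 1) before weld(shift 2); bore(shift 2) before polish(shift 3); max 2 per shift (cap 2).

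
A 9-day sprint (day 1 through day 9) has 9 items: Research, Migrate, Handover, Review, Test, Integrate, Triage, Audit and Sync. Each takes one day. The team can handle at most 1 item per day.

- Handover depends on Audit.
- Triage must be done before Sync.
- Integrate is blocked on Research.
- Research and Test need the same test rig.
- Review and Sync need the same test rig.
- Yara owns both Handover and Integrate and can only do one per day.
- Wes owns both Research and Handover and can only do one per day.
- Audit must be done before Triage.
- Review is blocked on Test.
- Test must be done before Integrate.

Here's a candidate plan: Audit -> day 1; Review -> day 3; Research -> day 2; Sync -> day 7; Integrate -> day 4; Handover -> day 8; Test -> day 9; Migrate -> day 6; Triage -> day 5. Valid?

Review and Sync need the same test rig — holds.
Yara owns both Handover and Integrate and can only do one per day — holds.
Triage must be done before Sync — holds.
Audit must be done before Triage — holds.
Review is blocked on Test — violated.
Research and Test need the same test rig — holds.
Test must be done before Integrate — violated.
Wes owns both Research and Handover and can only do one per day — holds.
Handover depends on Audit — holds.
Integrate is blocked on Research — holds.
The team can handle at most 1 item per day — holds.

Invalid. Review is blocked on Test.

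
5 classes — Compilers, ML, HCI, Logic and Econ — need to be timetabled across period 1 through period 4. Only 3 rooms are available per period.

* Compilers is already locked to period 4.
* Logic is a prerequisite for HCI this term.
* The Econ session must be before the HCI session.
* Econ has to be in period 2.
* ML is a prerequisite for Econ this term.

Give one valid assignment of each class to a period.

Compilers -> period 4; Econ -> period 2; Logic -> period 1; ML -> period 1; HCI -> period 3

Checking: Logic(period 1) before HCI(period 3); ML(period 1) before Econ(period 2); Econ(period 2) before HCI(period 3); Compilers=period 4 in [period 4,period 4]; Econ=period 2 in [period 2,period 2]; max 2 per period (cap 3).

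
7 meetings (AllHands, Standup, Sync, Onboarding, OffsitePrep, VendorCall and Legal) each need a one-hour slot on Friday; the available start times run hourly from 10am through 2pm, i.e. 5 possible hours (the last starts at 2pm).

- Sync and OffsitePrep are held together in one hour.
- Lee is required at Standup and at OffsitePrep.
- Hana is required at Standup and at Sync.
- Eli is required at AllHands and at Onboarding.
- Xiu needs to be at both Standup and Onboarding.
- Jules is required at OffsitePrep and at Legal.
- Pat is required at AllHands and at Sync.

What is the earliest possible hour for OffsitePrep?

10am

OffsitePrep at 10am is achievable: Legal -> 11am; Sync -> 10am; Standup -> 11am; VendorCall -> 10am; OffsitePrep -> 10am; Onboarding -> 10am; AllHands -> 11am.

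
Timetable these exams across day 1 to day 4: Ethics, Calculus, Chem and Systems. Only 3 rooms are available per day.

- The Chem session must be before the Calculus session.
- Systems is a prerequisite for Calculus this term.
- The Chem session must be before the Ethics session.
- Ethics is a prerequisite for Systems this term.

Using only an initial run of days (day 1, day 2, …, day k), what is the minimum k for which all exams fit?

The precedence chain requires at least 4 distinct days.
With at most 3 per day and 4 exams, at least 2 days are needed.
4 works (last occupied day: day 4): for example Chem in day 1, Calculus in day 4, Systems in day 3, Ethics in day 2.

4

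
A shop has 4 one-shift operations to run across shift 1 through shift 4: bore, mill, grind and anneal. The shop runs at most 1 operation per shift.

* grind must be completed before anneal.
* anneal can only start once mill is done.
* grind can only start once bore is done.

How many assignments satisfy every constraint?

3

Enumerating: bore -> shift 1; mill -> shift 3; anneal -> shift 4; grind -> shift 2 | bore -> shift 1; mill -> shift 2; anneal -> shift 4; grind -> shift 3 | mill in shift 1; grind in shift 3; anneal in shift 4; bore in shift 2.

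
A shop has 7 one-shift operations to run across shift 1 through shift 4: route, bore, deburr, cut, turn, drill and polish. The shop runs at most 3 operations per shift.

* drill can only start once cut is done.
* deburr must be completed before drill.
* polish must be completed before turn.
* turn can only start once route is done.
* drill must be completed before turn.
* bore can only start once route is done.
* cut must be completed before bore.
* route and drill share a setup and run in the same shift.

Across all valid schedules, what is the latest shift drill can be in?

Precedence pushes drill to at least shift 2; downstream work caps drill at shift 3.
drill at shift 3 is achievable: cut=shift 1, deburr=shift 1, turn=shift 4, polish=shift 1, bore=shift 4, drill=shift 3, route=shift 3.

shift 3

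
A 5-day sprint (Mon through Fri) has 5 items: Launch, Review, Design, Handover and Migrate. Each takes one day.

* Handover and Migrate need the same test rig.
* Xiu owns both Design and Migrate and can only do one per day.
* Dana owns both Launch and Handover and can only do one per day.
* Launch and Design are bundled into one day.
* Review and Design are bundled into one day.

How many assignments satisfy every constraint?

60

Splitting on Launch: it can be Mon (12), Tue (12), Wed (12), Thu (12), Fri (12). Listing each branch's schedules as (Review, Design, Handover, Migrate):
Launch=Mon: (Mon,Mon,Tue,Wed) (Mon,Mon,Tue,Thu) (Mon,Mon,Tue,Fri) (Mon,Mon,Wed,Tue) (Mon,Mon,Wed,Thu) (Mon,Mon,Wed,Fri) (Mon,Mon,Thu,Tue) (Mon,Mon,Thu,Wed) (Mon,Mon,Thu,Fri) (Mon,Mon,Fri,Tue) (Mon,Mon,Fri,Wed) (Mon,Mon,Fri,Thu) — 12.
Launch=Tue: (Tue,Tue,Mon,Wed) (Tue,Tue,Mon,Thu) (Tue,Tue,Mon,Fri) (Tue,Tue,Wed,Mon) (Tue,Tue,Wed,Thu) (Tue,Tue,Wed,Fri) (Tue,Tue,Thu,Mon) (Tue,Tue,Thu,Wed) (Tue,Tue,Thu,Fri) (Tue,Tue,Fri,Mon) (Tue,Tue,Fri,Wed) (Tue,Tue,Fri,Thu) — 12.
Launch=Wed: (Wed,Wed,Mon,Tue) (Wed,Wed,Mon,Thu) (Wed,Wed,Mon,Fri) (Wed,Wed,Tue,Mon) (Wed,Wed,Tue,Thu) (Wed,Wed,Tue,Fri) (Wed,Wed,Thu,Mon) (Wed,Wed,Thu,Tue) (Wed,Wed,Thu,Fri) (Wed,Wed,Fri,Mon) (Wed,Wed,Fri,Tue) (Wed,Wed,Fri,Thu) — 12.
Launch=Thu: (Thu,Thu,Mon,Tue) (Thu,Thu,Mon,Wed) (Thu,Thu,Mon,Fri) (Thu,Thu,Tue,Mon) (Thu,Thu,Tue,Wed) (Thu,Thu,Tue,Fri) (Thu,Thu,Wed,Mon) (Thu,Thu,Wed,Tue) (Thu,Thu,Wed,Fri) (Thu,Thu,Fri,Mon) (Thu,Thu,Fri,Tue) (Thu,Thu,Fri,Wed) — 12.
Launch=Fri: (Fri,Fri,Mon,Tue) (Fri,Fri,Mon,Wed) (Fri,Fri,Mon,Thu) (Fri,Fri,Tue,Mon) (Fri,Fri,Tue,Wed) (Fri,Fri,Tue,Thu) (Fri,Fri,Wed,Mon) (Fri,Fri,Wed,Tue) (Fri,Fri,Wed,Thu) (Fri,Fri,Thu,Mon) (Fri,Fri,Thu,Tue) (Fri,Fri,Thu,Wed) — 12.
Summing: 12 + 12 + 12 + 12 + 12 = 60.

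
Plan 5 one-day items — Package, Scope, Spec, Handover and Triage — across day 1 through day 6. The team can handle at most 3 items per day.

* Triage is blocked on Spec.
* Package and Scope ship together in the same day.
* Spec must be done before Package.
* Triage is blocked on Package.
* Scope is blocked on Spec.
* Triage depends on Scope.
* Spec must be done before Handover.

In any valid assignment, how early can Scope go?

Precedence pushes Scope to at least day 2; downstream work caps Scope at day 5.
Scope at day 2 is achievable: Scope -> day 2; Handover -> day 2; Spec -> day 1; Package -> day 2; Triage -> day 3.

day 2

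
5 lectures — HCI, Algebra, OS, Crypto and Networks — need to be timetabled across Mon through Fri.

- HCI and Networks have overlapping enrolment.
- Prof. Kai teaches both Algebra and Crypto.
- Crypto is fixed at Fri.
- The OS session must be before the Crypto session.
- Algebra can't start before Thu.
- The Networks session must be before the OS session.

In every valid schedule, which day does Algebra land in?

Algebra's window is Thu–Fri.
Crypto is fixed at Fri, and Algebra can't share a day with Crypto.
So Algebra must be Thu.

Thu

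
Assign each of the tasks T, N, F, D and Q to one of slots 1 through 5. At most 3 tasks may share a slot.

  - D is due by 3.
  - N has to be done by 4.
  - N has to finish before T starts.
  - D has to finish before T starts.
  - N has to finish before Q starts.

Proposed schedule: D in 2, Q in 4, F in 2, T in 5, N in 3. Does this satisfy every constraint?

D is due by 3 — holds.
D has to finish before T starts — holds.
N has to be done by 4 — holds.
N has to finish before Q starts — holds.
N has to finish before T starts — holds.
At most 3 tasks may share a slot — holds.

Valid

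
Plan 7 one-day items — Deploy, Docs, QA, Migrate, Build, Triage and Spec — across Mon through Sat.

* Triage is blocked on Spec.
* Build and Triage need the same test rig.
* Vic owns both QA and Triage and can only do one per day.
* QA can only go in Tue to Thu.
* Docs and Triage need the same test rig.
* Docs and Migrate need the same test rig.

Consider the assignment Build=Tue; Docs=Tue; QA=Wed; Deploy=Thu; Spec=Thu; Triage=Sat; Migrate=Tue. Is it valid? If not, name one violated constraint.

Triage is blocked on Spec — holds.
Docs and Migrate need the same test rig — violated.
Docs and Triage need the same test rig — holds.
QA can only go in Tue to Thu — holds.
Build and Triage need the same test rig — holds.
Vic owns both QA and Triage and can only do one per day — holds.

No — it violates: Docs and Migrate need the same test rig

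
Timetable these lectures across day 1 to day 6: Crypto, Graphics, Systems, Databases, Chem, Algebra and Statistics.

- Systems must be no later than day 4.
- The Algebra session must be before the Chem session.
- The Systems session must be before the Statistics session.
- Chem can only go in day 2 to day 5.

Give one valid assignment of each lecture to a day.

Statistics -> day 2; Chem -> day 2; Systems -> day 1; Algebra -> day 1; Graphics -> day 1; Databases -> day 1; Crypto -> day 1

Checking: Systems(day 1) before Statistics(day 2); Algebra(day 1) before Chem(day 2); Chem=day 2 in [day 2,day 5]; Systems=day 1 in [day 1,day 4].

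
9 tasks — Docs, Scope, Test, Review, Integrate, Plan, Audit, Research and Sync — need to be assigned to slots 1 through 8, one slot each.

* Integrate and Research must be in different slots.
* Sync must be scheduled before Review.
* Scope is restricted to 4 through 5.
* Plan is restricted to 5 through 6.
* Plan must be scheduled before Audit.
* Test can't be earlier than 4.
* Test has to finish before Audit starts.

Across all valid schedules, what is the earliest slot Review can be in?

Precedence pushes Review to at least 2.
Review at 2 is achievable: Scope in 4; Audit in 6; Review in 2; Docs in 1; Integrate in 1; Research in 2; Plan in 5; Test in 4; Sync in 1.

2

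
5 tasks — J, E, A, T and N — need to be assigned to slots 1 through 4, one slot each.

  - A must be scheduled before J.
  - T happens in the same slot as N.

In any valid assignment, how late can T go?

4

T at 4 is achievable: T -> 4; E -> 1; N -> 4; J -> 2; A -> 1.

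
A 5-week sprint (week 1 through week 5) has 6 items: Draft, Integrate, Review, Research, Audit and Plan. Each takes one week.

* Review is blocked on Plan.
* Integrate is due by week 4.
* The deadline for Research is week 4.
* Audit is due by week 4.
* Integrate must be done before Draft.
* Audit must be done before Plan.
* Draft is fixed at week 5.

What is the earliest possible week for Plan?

week 2

Precedence pushes Plan to at least week 2; downstream work caps Plan at week 4.
Plan at week 2 is achievable: Integrate in week 1, Research in week 1, Review in week 3, Plan in week 2, Audit in week 1, Draft in week 5.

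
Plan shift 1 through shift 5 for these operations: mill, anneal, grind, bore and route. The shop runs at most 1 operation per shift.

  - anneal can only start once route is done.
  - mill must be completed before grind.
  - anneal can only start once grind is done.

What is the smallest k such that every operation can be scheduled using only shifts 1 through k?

The precedence chain requires at least 3 distinct shifts.
With at most 1 per shift and 5 operations, at least 5 shifts are needed.
5 works (last occupied shift: shift 5): for example grind in shift 2, route in shift 3, anneal in shift 4, mill in shift 1, bore in shift 5.

5 shifts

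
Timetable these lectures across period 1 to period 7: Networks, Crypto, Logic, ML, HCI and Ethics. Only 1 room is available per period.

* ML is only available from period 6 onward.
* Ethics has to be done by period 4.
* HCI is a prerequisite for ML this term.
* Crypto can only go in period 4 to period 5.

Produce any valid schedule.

Logic -> period 5, Crypto -> period 4, Networks -> period 3, Ethics -> period 1, ML -> period 6, HCI -> period 2

Checking: HCI(period 2) before ML(period 6); Ethics=period 1 in [period 1,period 4]; ML=period 6 in [period 6,period 7]; Crypto=period 4 in [period 4,period 5]; max 1 per period (cap 1).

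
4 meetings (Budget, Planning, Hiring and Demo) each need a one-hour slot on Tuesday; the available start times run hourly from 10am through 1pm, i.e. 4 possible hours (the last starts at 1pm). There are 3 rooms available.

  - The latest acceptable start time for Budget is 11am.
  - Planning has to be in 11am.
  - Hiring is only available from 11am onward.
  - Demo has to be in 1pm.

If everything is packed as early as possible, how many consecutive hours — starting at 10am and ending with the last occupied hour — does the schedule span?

4

With at most 3 per hour and 4 meetings, at least 2 hours are needed.
Demo can't be placed before 1pm — that is hour 4 counting from 10am — so the schedule must run through at least 4 hours.
4 works (last occupied hour: 1pm): for example Hiring -> 11am, Planning -> 11am, Demo -> 1pm, Budget -> 10am.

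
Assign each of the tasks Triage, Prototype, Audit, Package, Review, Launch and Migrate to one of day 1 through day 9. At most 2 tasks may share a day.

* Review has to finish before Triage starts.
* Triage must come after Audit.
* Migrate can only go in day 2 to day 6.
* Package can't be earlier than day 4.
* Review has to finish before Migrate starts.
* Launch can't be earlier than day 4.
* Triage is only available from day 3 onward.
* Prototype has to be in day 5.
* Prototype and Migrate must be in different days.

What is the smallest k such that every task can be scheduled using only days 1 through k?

5

The precedence chain requires at least 2 distinct days.
With at most 2 per day and 7 tasks, at least 4 days are needed.
Prototype can't be placed before day 5, so the schedule must run through at least day 5.
5 works (last occupied day: day 5): for example Audit -> day 1; Package -> day 4; Prototype -> day 5; Launch -> day 4; Triage -> day 3; Review -> day 1; Migrate -> day 2.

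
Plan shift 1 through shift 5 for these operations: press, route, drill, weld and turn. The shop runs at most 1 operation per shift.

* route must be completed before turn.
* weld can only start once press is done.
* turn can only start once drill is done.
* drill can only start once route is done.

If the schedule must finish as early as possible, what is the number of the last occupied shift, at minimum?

The precedence chain requires at least 3 distinct shifts.
With at most 1 per shift and 5 operations, at least 5 shifts are needed.
5 works (last occupied shift: shift 5): for example weld -> shift 5, turn -> shift 3, drill -> shift 2, press -> shift 4, route -> shift 1.

shift 5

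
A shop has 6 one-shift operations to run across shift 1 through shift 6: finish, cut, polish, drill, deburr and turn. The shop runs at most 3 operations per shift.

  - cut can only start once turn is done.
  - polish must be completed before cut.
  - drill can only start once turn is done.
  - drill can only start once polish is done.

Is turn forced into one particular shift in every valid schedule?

turn can be shift 1 (e.g. deburr -> shift 2; cut -> shift 2; turn -> shift 1; finish -> shift 1; polish -> shift 1; drill -> shift 2) or shift 2 (e.g. turn in shift 2; drill in shift 3; polish in shift 1; finish in shift 1; deburr in shift 1; cut in shift 3).

No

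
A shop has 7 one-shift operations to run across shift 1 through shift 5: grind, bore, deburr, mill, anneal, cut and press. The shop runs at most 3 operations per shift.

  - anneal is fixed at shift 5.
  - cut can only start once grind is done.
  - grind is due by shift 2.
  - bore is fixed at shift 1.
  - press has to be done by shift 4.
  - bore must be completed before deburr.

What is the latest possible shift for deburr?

shift 5

Precedence pushes deburr to at least shift 2.
deburr at shift 5 is achievable: cut -> shift 2; anneal -> shift 5; bore -> shift 1; deburr -> shift 5; mill -> shift 2; grind -> shift 1; press -> shift 1.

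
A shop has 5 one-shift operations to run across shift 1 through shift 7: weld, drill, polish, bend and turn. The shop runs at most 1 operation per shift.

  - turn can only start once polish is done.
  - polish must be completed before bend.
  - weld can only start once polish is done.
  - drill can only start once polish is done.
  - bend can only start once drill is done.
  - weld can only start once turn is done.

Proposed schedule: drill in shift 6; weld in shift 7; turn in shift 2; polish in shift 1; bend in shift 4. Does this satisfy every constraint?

Invalid. bend can only start once drill is done.

turn can only start once polish is done — holds.
polish must be completed before bend — holds.
drill can only start once polish is done — holds.
The shop runs at most 1 operation per shift — holds.
weld can only start once polish is done — holds.
bend can only start once drill is done — violated.
weld can only start once turn is done — holds.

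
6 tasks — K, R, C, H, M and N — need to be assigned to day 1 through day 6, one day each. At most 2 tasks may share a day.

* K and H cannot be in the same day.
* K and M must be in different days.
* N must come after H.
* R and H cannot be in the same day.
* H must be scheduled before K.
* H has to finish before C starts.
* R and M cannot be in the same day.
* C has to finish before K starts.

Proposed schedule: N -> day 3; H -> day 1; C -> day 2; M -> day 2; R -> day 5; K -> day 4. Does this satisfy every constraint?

Yes

C has to finish before K starts — holds.
At most 2 tasks may share a day — holds.
R and M cannot be in the same day — holds.
R and H cannot be in the same day — holds.
K and M must be in different days — holds.
H has to finish before C starts — holds.
N must come after H — holds.
K and H cannot be in the same day — holds.
H must be scheduled before K — holds.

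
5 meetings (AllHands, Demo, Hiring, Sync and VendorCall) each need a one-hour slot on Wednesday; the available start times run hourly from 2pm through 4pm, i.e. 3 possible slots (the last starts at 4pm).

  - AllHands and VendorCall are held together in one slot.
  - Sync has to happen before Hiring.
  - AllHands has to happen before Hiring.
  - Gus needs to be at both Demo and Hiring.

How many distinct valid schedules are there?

10

Splitting on AllHands: it can be 2pm (6), 3pm (4). Listing each branch's schedules as (Demo, Hiring, Sync, VendorCall):
AllHands=2pm: (2pm,3pm,2pm,2pm) (2pm,4pm,2pm,2pm) (2pm,4pm,3pm,2pm) (3pm,4pm,2pm,2pm) (3pm,4pm,3pm,2pm) (4pm,3pm,2pm,2pm) — 6.
AllHands=3pm: (2pm,4pm,2pm,3pm) (2pm,4pm,3pm,3pm) (3pm,4pm,2pm,3pm) (3pm,4pm,3pm,3pm) — 4.
Summing: 6 + 4 = 10.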